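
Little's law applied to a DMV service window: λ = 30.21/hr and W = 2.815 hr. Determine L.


L = λW = 30.21·2.815 = 85.0412

Final: 85.0412


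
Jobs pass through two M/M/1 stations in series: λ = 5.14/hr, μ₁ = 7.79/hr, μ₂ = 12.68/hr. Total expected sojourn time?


Each node sees arrival rate λ = 5.14/hr (tandem ⇒ throughput preserved).
W₁ = 1/(μ₁−λ) = 1/(7.79−5.14) = 0.37736 hr
W₂ = 1/(μ₂−λ) = 1/(12.68−5.14) = 0.13263 hr
W_total = W₁ + W₂ = 0.37736 + 0.13263 = 0.50998 hr

Final: 0.50998 hr


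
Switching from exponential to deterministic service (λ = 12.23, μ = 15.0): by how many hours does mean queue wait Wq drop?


ρ = 12.23/15.0 = 0.8153
Wq(M/M/1) = ρ/(μ−λ) = 0.8153/2.77 = 0.29434 hr
Wq(M/D/1) = ρ/(2(μ−λ)) = 0.14717 hr
Savings = 0.29434 − 0.14717 = 0.14717 hr

Final: 0.14717 hr


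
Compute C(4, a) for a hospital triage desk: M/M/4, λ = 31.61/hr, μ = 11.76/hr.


a = λ/μ = 2.6879; ρ = a/4 = 0.6720
P₀ = 0.058249 (from M/M/c formula)
C(c,a) = [a^c/(c!(1−ρ))]·P₀ = [52.19978/(24·0.3280)]·0.058249
= 6.63069·0.058249 = 0.386229

Final: 0.386229


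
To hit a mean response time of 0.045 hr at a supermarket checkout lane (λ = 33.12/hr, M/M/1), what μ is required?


W = 1/(μ−λ) ⇒ μ − λ = 1/W = 1/0.045 = 22.2222
μ = λ + 1/W = 33.12 + 22.2222 = 55.3422 per hr

Final: 55.3422 /hr


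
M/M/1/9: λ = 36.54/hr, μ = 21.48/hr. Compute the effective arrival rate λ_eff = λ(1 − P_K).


ρ = 1.7011; P_K = (1−ρ)ρ^9/(1−ρ^10) = 0.414192
λ_eff = λ(1 − P_K) = 36.54·(1 − 0.414192) = 36.54·0.585808 = 21.4054 /hr

Final: 21.4054 /hr


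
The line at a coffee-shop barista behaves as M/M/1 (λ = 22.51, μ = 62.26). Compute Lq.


ρ = 22.51/62.26 = 0.3615
Lq = ρ²/(1−ρ) = 0.1307/0.6385 = 0.2047

Final: 0.2047


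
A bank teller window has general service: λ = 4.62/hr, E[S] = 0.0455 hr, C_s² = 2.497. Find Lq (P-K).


ρ = λ·E[S] = 4.62·0.0455 = 0.2102
Lq = ρ²(1+C_s²)/(2(1−ρ)) = 0.04419·(1+2.497)/(2·0.7898)
= 0.04419·3.4970/1.5796 = 0.09783

Final: 0.09783


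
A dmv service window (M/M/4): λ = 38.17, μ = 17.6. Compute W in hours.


a = 2.1687; ρ = 0.5422; P₀ = 0.108295
Lq = P₀·a^c·ρ/(c!(1−ρ)²) = 0.25823
Wq = Lq/λ = 0.25823/38.17 = 0.006765 hr
W = Wq + 1/μ = 0.006765 + 0.05682 = 0.06358 hr

Final: 0.06358 hr


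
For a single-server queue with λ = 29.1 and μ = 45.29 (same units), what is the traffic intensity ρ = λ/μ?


ρ = λ/μ = 29.1/45.29 = 0.6425

Final: 0.6425


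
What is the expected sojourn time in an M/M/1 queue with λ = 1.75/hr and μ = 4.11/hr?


W = 1/(μ−λ) = 1/(4.11 − 1.75) = 1/2.36 = 0.4237 hr

Final: 0.4237 hr


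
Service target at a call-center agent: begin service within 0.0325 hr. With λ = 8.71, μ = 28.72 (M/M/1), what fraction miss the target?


ρ = 8.71/28.72 = 0.3033
P(Wq > t) = ρ·e^{−(μ−λ)t} = 0.3033·e^{−0.6503}
= 0.3033·0.521876 = 0.158271

Final: 0.158271


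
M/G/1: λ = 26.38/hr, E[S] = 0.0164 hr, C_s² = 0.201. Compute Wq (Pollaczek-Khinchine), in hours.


ρ = λ·E[S] = 26.38·0.0164 = 0.4326
E[S²] = E[S]²(1+C_s²) = 0.0164²·(1+0.201) = 0.0003230
Wq = λ·E[S²]/(2(1−ρ)) = 26.38·0.0003230/(2·0.5674) = 0.007509 hr

Final: 0.007509 hr


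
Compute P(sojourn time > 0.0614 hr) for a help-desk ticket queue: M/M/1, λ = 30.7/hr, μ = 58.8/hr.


W ~ Exponential(μ−λ) for M/M/1.
μ − λ = 58.8 − 30.7 = 28.1000
P(W > t) = e^{−(μ−λ)t} = e^{−1.7253} = 0.178112

Final: 0.178112


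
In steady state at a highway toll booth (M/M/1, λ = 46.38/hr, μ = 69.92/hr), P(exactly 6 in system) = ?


ρ = 46.38/69.92 = 0.6633
P_n = (1−ρ)·ρ^n = (1 − 0.6633)·0.6633^6 = 0.3367·0.085188 = 0.028680

Final: 0.028680


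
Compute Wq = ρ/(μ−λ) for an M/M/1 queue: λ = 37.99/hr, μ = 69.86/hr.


ρ = 37.99/69.86 = 0.5438
Wq = ρ/(μ−λ) = 0.5438/(69.86 − 37.99) = 0.5438/31.87 = 0.01706 hr

Final: 0.01706 hr


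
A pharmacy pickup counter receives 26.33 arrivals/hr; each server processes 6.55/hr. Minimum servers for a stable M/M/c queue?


Stability requires cμ > λ ⇔ c > λ/μ.
λ/μ = 26.33/6.55 = 4.0198
Minimum integer c = ⌊4.0198⌋ + 1 = 5
Check: 5·6.55 = 32.75 > 26.33, while 4·6.55 = 26.20 ≤ 26.33

Final: 5 servers


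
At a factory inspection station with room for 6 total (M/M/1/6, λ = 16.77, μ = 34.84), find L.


ρ = 16.77/34.84 = 0.4813
L = ρ[1 − (K+1)ρ^K + Kρ^(K+1)] / [(1−ρ)(1−ρ^(K+1))]
Numerator: 0.4813·(1 − 7·0.012437 + 6·0.005987) = 0.456727
Denominator: (0.5187)·(0.994013) = 0.515552
L = 0.456727/0.515552 = 0.8859

Final: 0.8859


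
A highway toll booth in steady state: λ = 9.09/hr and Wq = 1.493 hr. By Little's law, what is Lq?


Lq = λWq = 9.09·1.493 = 13.5714

Final: 13.5714


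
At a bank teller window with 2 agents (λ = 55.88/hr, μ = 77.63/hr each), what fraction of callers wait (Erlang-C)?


a = λ/μ = 0.7198; ρ = a/2 = 0.3599
P₀ = 0.470683 (from M/M/c formula)
C(c,a) = [a^c/(c!(1−ρ))]·P₀ = [0.51815/(2·0.6401)]·0.470683
= 0.40475·0.470683 = 0.190508

Final: 0.190508


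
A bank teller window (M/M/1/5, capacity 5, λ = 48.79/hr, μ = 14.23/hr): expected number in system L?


ρ = 48.79/14.23 = 3.4287
L = ρ[1 − (K+1)ρ^K + Kρ^(K+1)] / [(1−ρ)(1−ρ^(K+1))]
Numerator: 3.4287·(1 − 6·473.837677 + 5·1624.633889) = 18107.307505
Denominator: (-2.4287)·(-1623.633889) = 3943.273873
L = 18107.307505/3943.273873 = 4.5919

Final: 4.5919


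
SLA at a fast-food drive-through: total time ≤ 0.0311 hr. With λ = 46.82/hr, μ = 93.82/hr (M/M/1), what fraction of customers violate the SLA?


W ~ Exponential(μ−λ) for M/M/1.
μ − λ = 93.82 − 46.82 = 47.0000
P(W > t) = e^{−(μ−λ)t} = e^{−1.4617} = 0.231842

Final: 0.231842


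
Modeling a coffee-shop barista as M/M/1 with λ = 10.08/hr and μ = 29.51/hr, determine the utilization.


ρ = λ/μ = 10.08/29.51 = 0.3416

Final: 0.3416


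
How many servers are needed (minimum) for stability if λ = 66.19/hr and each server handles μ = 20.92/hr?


Stability requires cμ > λ ⇔ c > λ/μ.
λ/μ = 66.19/20.92 = 3.1640
Minimum integer c = ⌊3.1640⌋ + 1 = 4
Check: 4·20.92 = 83.68 > 66.19, while 3·20.92 = 62.76 ≤ 66.19

Final: 4 servers


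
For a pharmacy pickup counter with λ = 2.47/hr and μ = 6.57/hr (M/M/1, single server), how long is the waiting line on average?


ρ = 2.47/6.57 = 0.3760
Lq = ρ²/(1−ρ) = 0.1413/0.6240 = 0.2265

Final: 0.2265


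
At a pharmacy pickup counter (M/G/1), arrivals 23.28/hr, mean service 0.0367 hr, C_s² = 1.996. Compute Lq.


ρ = λ·E[S] = 23.28·0.0367 = 0.8544
Lq = ρ²(1+C_s²)/(2(1−ρ)) = 0.7300·(1+1.996)/(2·0.1456)
= 0.7300·2.9960/0.2912 = 7.50891

Final: 7.50891


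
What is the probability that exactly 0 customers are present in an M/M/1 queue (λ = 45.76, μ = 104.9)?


ρ = 45.76/104.9 = 0.4362
P_n = (1−ρ)·ρ^n = (1 − 0.4362)·0.4362^0 = 0.5638·1.000000 = 0.563775

Final: 0.563775


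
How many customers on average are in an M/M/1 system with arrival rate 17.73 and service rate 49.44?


ρ = λ/μ = 17.73/49.44 = 0.3586
L = ρ/(1−ρ) = 0.3586/(1 − 0.3586) = 0.3586/0.6414 = 0.5591

Final: 0.5591


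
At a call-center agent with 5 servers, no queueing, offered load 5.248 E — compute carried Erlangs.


B(5,5.248) = 0.304657 (Erlang-B)
Carried load = a(1 − B) = 5.248·(1 − 0.304657) = 5.248·0.695343 = 3.6492 E

Final: 3.6492 Erlangs


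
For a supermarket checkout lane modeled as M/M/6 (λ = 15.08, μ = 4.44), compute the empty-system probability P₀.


a = λ/μ = 15.08/4.44 = 3.3964; ρ = a/c = 0.5661
Σ_{k=0}^{5} a^k/k! (terms k=0..5) = 1.00000 + 3.39640 + 5.76775 + 6.52986 + 5.54450 + 3.76626 = 26.00477
Tail: a^6/(6!(1−ρ)) = 1535.00653/(720·0.4339) = 4.91308
P₀ = 1/(26.00477 + 4.91308) = 1/30.91785 = 0.032344

Final: 0.032344


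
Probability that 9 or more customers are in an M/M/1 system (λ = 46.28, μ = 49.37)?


ρ = 46.28/49.37 = 0.9374
P(N ≥ n) = ρ^n = 0.9374^9 = 0.558949

Final: 0.558949


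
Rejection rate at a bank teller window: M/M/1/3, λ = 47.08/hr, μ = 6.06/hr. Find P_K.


ρ = λ/μ = 47.08/6.06 = 7.7690
P_K = (1−ρ)ρ^K/(1−ρ^(K+1)) = (-6.7690·468.912154)/(1 − 3642.967695)
= -3174.055540/-3641.967695 = 0.871522

Final: 0.871522


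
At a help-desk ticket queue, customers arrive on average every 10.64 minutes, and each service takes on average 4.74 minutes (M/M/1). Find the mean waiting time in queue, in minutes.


λ = 60/10.64 = 5.6391 /hr
μ = 60/4.74 = 12.6582 /hr
ρ = λ/μ = 5.6391/12.6582 = 0.4455
Wq = ρ/(μ−λ) = 0.4455/(12.6582−5.6391) = 0.06347 hr
In minutes: 0.06347·60 = 3.808 min

Final: 3.808 min


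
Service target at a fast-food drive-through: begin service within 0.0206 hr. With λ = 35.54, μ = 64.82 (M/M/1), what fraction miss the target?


ρ = 35.54/64.82 = 0.5483
P(Wq > t) = ρ·e^{−(μ−λ)t} = 0.5483·e^{−0.6032}
= 0.5483·0.547076 = 0.299955

Final: 0.299955


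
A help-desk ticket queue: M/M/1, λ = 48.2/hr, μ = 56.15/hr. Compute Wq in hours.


ρ = 48.2/56.15 = 0.8584
Wq = ρ/(μ−λ) = 0.8584/(56.15 − 48.2) = 0.8584/7.95 = 0.1080 hr

Final: 0.1080 hr


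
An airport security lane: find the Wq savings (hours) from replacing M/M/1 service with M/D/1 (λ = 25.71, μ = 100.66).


ρ = 25.71/100.66 = 0.2554
Wq(M/M/1) = ρ/(μ−λ) = 0.2554/74.95 = 0.003408 hr
Wq(M/D/1) = ρ/(2(μ−λ)) = 0.001704 hr
Savings = 0.003408 − 0.001704 = 0.001704 hr

Final: 0.001704 hr


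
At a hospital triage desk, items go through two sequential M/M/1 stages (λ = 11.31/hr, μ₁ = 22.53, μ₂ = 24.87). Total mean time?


Each node sees arrival rate λ = 11.31/hr (tandem ⇒ throughput preserved).
W₁ = 1/(μ₁−λ) = 1/(22.53−11.31) = 0.08913 hr
W₂ = 1/(μ₂−λ) = 1/(24.87−11.31) = 0.07375 hr
W_total = W₁ + W₂ = 0.08913 + 0.07375 = 0.16287 hr

Final: 0.16287 hr


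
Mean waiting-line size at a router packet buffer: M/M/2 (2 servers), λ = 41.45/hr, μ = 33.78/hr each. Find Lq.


a = λ/μ = 1.2271; ρ = a/2 = 0.6135
P₀ = 0.239519
Lq = P₀·a^c·ρ / (c!·(1−ρ)²) = 0.239519·1.50567·0.6135/(2·0.14936)
= 0.74070

Final: 0.74070


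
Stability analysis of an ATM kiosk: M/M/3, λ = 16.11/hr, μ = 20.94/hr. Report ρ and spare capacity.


Total capacity cμ = 3·20.94 = 62.82/hr
ρ = λ/(cμ) = 16.11/62.82 = 0.2564
Stable ⇔ ρ < 1: YES
Spare capacity = cμ − λ = 62.82 − 16.11 = 46.71/hr

Final: ρ = 0.2564; stable; margin = 46.71/hr


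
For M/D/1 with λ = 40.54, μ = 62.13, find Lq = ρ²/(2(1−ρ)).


ρ = 40.54/62.13 = 0.6525
M/D/1: Lq = ρ²/(2(1−ρ)) = 0.4258/(2·0.3475) = 0.61261

Final: 0.61261


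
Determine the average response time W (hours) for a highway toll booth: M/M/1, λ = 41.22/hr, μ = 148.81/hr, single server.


W = 1/(μ−λ) = 1/(148.81 − 41.22) = 1/107.59 = 0.009295 hr

Final: 0.009295 hr


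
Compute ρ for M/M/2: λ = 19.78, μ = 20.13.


ρ = λ/(cμ) = 19.78/(2·20.13) = 19.78/40.26 = 0.4913

Final: 0.4913


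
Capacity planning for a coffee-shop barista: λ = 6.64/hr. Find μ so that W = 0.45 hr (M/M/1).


W = 1/(μ−λ) ⇒ μ − λ = 1/W = 1/0.45 = 2.2222
μ = λ + 1/W = 6.64 + 2.2222 = 8.8622 per hr

Final: 8.8622 /hr


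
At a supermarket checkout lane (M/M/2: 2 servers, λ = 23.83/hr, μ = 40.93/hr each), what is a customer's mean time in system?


a = 0.5822; ρ = 0.2911; P₀ = 0.549059
Lq = P₀·a^c·ρ/(c!(1−ρ)²) = 0.05391
Wq = Lq/λ = 0.05391/23.83 = 0.002262 hr
W = Wq + 1/μ = 0.002262 + 0.02443 = 0.02669 hr

Final: 0.02669 hr


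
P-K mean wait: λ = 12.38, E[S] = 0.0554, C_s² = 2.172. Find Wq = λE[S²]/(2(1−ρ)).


ρ = λ·E[S] = 12.38·0.0554 = 0.6859
E[S²] = E[S]²(1+C_s²) = 0.0554²·(1+2.172) = 0.009735
Wq = λ·E[S²]/(2(1−ρ)) = 12.38·0.009735/(2·0.3141) = 0.19183 hr

Final: 0.19183 hr


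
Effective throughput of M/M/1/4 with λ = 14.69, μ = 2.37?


ρ = 6.1983; P_K = (1−ρ)ρ^4/(1−ρ^5) = 0.838757
λ_eff = λ(1 − P_K) = 14.69·(1 − 0.838757) = 14.69·0.161243 = 2.3687 /hr

Final: 2.3687 /hr


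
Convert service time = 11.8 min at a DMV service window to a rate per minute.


μ = 1/(service time) in consistent units.
1 minute = 1 min, so μ = 1/11.8 = 0.08475 per minute

Final: 0.08475 /min


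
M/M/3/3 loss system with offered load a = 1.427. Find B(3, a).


B(c,a) = (a^c/c!) / Σ_{k=0}^{c} a^k/k!
a^3/3! = 0.484307
Σ terms (k=0..3): 1.00000 + 1.42700 + 1.01816 + 0.48431 = 3.929471
B = 0.484307/3.929471 = 0.123250

Final: 0.123250


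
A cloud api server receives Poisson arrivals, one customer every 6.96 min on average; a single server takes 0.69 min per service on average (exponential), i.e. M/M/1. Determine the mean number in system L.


λ = 60/6.96 = 8.6207 /hr
μ = 60/0.69 = 86.9565 /hr
ρ = λ/μ = 8.6207/86.9565 = 0.09914
L = ρ/(1−ρ) = 0.09914/0.9009 = 0.1100

Final: 0.1100


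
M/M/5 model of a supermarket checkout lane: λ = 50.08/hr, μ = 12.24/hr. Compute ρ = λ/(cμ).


ρ = λ/(cμ) = 50.08/(5·12.24) = 50.08/61.20 = 0.8183

Final: 0.8183


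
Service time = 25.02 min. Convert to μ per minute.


μ = 1/(service time) in consistent units.
1 minute = 1 min, so μ = 1/25.02 = 0.03997 per minute

Final: 0.03997 /min


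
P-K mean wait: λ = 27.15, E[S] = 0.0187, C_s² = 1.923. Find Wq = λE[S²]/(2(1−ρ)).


ρ = λ·E[S] = 27.15·0.0187 = 0.5077
E[S²] = E[S]²(1+C_s²) = 0.0187²·(1+1.923) = 0.001022
Wq = λ·E[S²]/(2(1−ρ)) = 27.15·0.001022/(2·0.4923) = 0.02819 hr

Final: 0.02819 hr


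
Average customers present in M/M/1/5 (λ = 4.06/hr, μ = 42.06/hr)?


ρ = 4.06/42.06 = 0.09653
L = ρ[1 − (K+1)ρ^K + Kρ^(K+1)] / [(1−ρ)(1−ρ^(K+1))]
Numerator: 0.09653·(1 − 6·0.000008381 + 5·0.0000008090) = 0.096524
Denominator: (0.9035)·(0.999999) = 0.903471
L = 0.096524/0.903471 = 0.1068

Final: 0.1068


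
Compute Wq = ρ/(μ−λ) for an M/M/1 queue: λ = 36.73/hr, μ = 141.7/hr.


ρ = 36.73/141.7 = 0.2592
Wq = ρ/(μ−λ) = 0.2592/(141.7 − 36.73) = 0.2592/104.97 = 0.002469 hr

Final: 0.002469 hr


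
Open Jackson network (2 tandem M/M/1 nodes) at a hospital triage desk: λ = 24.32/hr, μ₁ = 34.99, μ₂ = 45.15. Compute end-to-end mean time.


Each node sees arrival rate λ = 24.32/hr (tandem ⇒ throughput preserved).
W₁ = 1/(μ₁−λ) = 1/(34.99−24.32) = 0.09372 hr
W₂ = 1/(μ₂−λ) = 1/(45.15−24.32) = 0.04801 hr
W_total = W₁ + W₂ = 0.09372 + 0.04801 = 0.14173 hr

Final: 0.14173 hr


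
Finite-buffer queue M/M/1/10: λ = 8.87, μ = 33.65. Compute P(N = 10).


ρ = λ/μ = 8.87/33.65 = 0.2636
P_K = (1−ρ)ρ^K/(1−ρ^(K+1)) = (0.7364·0.000001620)/(1 − 0.0000004269)
= 0.000001193/1.000000 = 0.000001193

Final: 0.000001193


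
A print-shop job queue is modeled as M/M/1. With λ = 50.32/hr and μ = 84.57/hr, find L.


ρ = λ/μ = 50.32/84.57 = 0.5950
L = ρ/(1−ρ) = 0.5950/(1 − 0.5950) = 0.5950/0.4050 = 1.4692

Final: 1.4692


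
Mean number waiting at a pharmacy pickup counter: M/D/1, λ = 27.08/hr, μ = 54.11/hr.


ρ = 27.08/54.11 = 0.5005
M/D/1: Lq = ρ²/(2(1−ρ)) = 0.2505/(2·0.4995) = 0.25069

Final: 0.25069


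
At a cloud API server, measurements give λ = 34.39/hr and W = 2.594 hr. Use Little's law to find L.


L = λW = 34.39·2.594 = 89.2077

Final: 89.2077


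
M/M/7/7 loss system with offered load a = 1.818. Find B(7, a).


B(c,a) = (a^c/c!) / Σ_{k=0}^{c} a^k/k!
a^7/7! = 0.013023
Σ terms (k=0..7): 1.00000 + 1.81800 + 1.65256 + 1.00145 + 0.45516 + 0.16550 + 0.05015 + 0.01302 = 6.155840
B = 0.013023/6.155840 = 0.002116

Final: 0.002116


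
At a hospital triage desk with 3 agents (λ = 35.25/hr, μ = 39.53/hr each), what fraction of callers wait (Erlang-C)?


a = λ/μ = 0.8917; ρ = a/3 = 0.2972
P₀ = 0.406920 (from M/M/c formula)
C(c,a) = [a^c/(c!(1−ρ))]·P₀ = [0.70908/(6·0.7028)]·0.406920
= 0.16817·0.406920 = 0.068430

Final: 0.068430


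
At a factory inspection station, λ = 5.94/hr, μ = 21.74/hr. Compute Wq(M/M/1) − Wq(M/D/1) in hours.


ρ = 5.94/21.74 = 0.2732
Wq(M/M/1) = ρ/(μ−λ) = 0.2732/15.80 = 0.01729 hr
Wq(M/D/1) = ρ/(2(μ−λ)) = 0.008646 hr
Savings = 0.01729 − 0.008646 = 0.008646 hr

Final: 0.008646 hr


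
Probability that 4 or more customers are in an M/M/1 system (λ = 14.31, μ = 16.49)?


ρ = 14.31/16.49 = 0.8678
P(N ≥ n) = ρ^n = 0.8678^4 = 0.567121

Final: 0.567121


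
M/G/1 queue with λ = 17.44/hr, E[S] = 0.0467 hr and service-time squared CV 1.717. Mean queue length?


ρ = λ·E[S] = 17.44·0.0467 = 0.8144
Lq = ρ²(1+C_s²)/(2(1−ρ)) = 0.6633·(1+1.717)/(2·0.1856)
= 0.6633·2.7170/0.3711 = 4.85647

Final: 4.85647


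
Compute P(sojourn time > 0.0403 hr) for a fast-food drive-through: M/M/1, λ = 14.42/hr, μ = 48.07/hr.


W ~ Exponential(μ−λ) for M/M/1.
μ − λ = 48.07 − 14.42 = 33.6500
P(W > t) = e^{−(μ−λ)t} = e^{−1.3561} = 0.257665

Final: 0.257665


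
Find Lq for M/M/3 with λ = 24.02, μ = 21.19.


a = λ/μ = 1.1336; ρ = a/3 = 0.3779
P₀ = 0.315834
Lq = P₀·a^c·ρ / (c!·(1−ρ)²) = 0.315834·1.45655·0.3779/(6·0.38707)
= 0.07485

Final: 0.07485


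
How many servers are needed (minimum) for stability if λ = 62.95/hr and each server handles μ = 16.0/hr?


Stability requires cμ > λ ⇔ c > λ/μ.
λ/μ = 62.95/16.0 = 3.9344
Minimum integer c = ⌊3.9344⌋ + 1 = 4
Check: 4·16.0 = 64.00 > 62.95, while 3·16.0 = 48.00 ≤ 62.95

Final: 4 servers


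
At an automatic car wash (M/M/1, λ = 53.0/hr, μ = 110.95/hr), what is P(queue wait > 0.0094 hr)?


ρ = 53.0/110.95 = 0.4777
P(Wq > t) = ρ·e^{−(μ−λ)t} = 0.4777·e^{−0.5447}
= 0.4777·0.579998 = 0.277061

Final: 0.277061


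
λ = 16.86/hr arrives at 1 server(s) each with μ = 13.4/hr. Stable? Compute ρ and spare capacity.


Total capacity cμ = 1·13.4 = 13.40/hr
ρ = λ/(cμ) = 16.86/13.40 = 1.2582
Stable ⇔ ρ < 1: NO
Spare capacity = cμ − λ = 13.40 − 16.86 = -3.46/hr

Final: ρ = 1.2582; unstable; margin = -3.46/hr


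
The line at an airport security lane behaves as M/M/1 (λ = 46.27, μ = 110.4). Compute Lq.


ρ = 46.27/110.4 = 0.4191
Lq = ρ²/(1−ρ) = 0.1757/0.5809 = 0.3024

Final: 0.3024


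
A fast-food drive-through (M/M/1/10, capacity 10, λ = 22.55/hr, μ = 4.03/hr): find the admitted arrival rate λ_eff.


ρ = 5.5955; P_K = (1−ρ)ρ^10/(1−ρ^11) = 0.821286
λ_eff = λ(1 − P_K) = 22.55·(1 − 0.821286) = 22.55·0.178714 = 4.0300 /hr

Final: 4.0300 /hr


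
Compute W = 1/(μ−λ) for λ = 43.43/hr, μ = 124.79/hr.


W = 1/(μ−λ) = 1/(124.79 − 43.43) = 1/81.36 = 0.01229 hr

Final: 0.01229 hr


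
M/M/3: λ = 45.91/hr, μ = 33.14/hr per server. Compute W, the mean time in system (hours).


a = 1.3853; ρ = 0.4618; P₀ = 0.239912
Lq = P₀·a^c·ρ/(c!(1−ρ)²) = 0.16946
Wq = Lq/λ = 0.16946/45.91 = 0.003691 hr
W = Wq + 1/μ = 0.003691 + 0.03018 = 0.03387 hr

Final: 0.03387 hr


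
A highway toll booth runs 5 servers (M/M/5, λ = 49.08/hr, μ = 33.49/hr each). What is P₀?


a = λ/μ = 49.08/33.49 = 1.4655; ρ = a/c = 0.2931
Σ_{k=0}^{4} a^k/k! (terms k=0..4) = 1.00000 + 1.46551 + 1.07386 + 0.52459 + 0.19220 = 4.25616
Tail: a^5/(5!(1−ρ)) = 6.76001/(120·0.7069) = 0.07969
P₀ = 1/(4.25616 + 0.07969) = 1/4.33585 = 0.230635

Final: 0.230635


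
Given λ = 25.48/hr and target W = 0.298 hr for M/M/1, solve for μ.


W = 1/(μ−λ) ⇒ μ − λ = 1/W = 1/0.298 = 3.3557
μ = λ + 1/W = 25.48 + 3.3557 = 28.8357 per hr

Final: 28.8357 /hr


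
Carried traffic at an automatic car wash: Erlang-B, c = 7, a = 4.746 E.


B(7,4.746) = 0.104820 (Erlang-B)
Carried load = a(1 − B) = 4.746·(1 − 0.104820) = 4.746·0.895180 = 4.2485 E

Final: 4.2485 Erlangs


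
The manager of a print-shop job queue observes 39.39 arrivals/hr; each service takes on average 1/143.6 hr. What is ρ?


ρ = λ/μ = 39.39/143.6 = 0.2743

Final: 0.2743


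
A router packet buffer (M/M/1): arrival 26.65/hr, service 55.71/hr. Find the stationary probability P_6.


ρ = 26.65/55.71 = 0.4784
P_n = (1−ρ)·ρ^n = (1 − 0.4784)·0.4784^6 = 0.5216·0.011984 = 0.006251

Final: 0.006251


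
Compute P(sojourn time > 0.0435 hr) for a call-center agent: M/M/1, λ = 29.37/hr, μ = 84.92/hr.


W ~ Exponential(μ−λ) for M/M/1.
μ − λ = 84.92 − 29.37 = 55.5500
P(W > t) = e^{−(μ−λ)t} = e^{−2.4164} = 0.089240

Final: 0.089240


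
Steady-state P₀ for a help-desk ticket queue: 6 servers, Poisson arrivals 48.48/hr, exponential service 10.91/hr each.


a = λ/μ = 48.48/10.91 = 4.4436; ρ = a/c = 0.7406
Σ_{k=0}^{5} a^k/k! (terms k=0..5) = 1.00000 + 4.44363 + 9.87292 + 14.62387 + 16.24577 + 14.43803 = 60.62422
Tail: a^6/(6!(1−ρ)) = 7698.87314/(720·0.2594) = 41.22237
P₀ = 1/(60.62422 + 41.22237) = 1/101.84660 = 0.009819

Final: 0.009819


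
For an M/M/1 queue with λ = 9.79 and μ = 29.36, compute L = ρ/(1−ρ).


ρ = λ/μ = 9.79/29.36 = 0.3334
L = ρ/(1−ρ) = 0.3334/(1 − 0.3334) = 0.3334/0.6666 = 0.5003

Final: 0.5003


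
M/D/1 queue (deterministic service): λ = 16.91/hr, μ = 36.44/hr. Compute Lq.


ρ = 16.91/36.44 = 0.4641
M/D/1: Lq = ρ²/(2(1−ρ)) = 0.2153/(2·0.5359) = 0.20090

Final: 0.20090


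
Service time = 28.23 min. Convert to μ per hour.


μ = 1/(service time) in consistent units.
1 hour = 60 min, so μ = 60/28.23 = 2.1254 per hour

Final: 2.1254 /hr


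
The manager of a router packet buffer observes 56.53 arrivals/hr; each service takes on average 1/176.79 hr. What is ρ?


ρ = λ/μ = 56.53/176.79 = 0.3198

Final: 0.3198


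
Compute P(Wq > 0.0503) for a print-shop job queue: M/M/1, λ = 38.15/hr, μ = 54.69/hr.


ρ = 38.15/54.69 = 0.6976
P(Wq > t) = ρ·e^{−(μ−λ)t} = 0.6976·e^{−0.8320}
= 0.6976·0.435195 = 0.303578

Final: 0.303578


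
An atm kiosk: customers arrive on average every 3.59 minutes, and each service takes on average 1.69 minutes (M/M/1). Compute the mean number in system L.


λ = 60/3.59 = 16.7131 /hr
μ = 60/1.69 = 35.5030 /hr
ρ = λ/μ = 16.7131/35.5030 = 0.4708
L = ρ/(1−ρ) = 0.4708/0.5292 = 0.8895

Final: 0.8895


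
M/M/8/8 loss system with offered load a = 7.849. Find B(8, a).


B(c,a) = (a^c/c!) / Σ_{k=0}^{c} a^k/k!
a^8/8! = 357.267992
Σ terms (k=0..8): 1.00000 + 7.84900 + 30.80340 + 80.59196 + 158.14158 + 248.25065 + 324.75323 + 364.14116 + 357.26799 = 1572.798975
B = 357.267992/1572.798975 = 0.227154

Final: 0.227154


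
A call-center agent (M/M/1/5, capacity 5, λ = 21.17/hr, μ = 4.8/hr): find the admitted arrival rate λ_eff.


ρ = 4.4104; P_K = (1−ρ)ρ^5/(1−ρ^6) = 0.773369
λ_eff = λ(1 − P_K) = 21.17·(1 − 0.773369) = 21.17·0.226631 = 4.7978 /hr

Final: 4.7978 /hr


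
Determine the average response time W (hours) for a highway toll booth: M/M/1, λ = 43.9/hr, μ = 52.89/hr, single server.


W = 1/(μ−λ) = 1/(52.89 − 43.9) = 1/8.99 = 0.1112 hr

Final: 0.1112 hr


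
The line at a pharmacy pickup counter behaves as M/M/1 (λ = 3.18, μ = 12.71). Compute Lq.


ρ = 3.18/12.71 = 0.2502
Lq = ρ²/(1−ρ) = 0.06260/0.7498 = 0.08349

Final: 0.08349


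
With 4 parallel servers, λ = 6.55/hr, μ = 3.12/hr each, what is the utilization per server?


ρ = λ/(cμ) = 6.55/(4·3.12) = 6.55/12.48 = 0.5248

Final: 0.5248


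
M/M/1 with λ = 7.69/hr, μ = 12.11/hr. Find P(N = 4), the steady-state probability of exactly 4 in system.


ρ = 7.69/12.11 = 0.6350
P_n = (1−ρ)·ρ^n = (1 − 0.6350)·0.6350^4 = 0.3650·0.162603 = 0.059348

Final: 0.059348


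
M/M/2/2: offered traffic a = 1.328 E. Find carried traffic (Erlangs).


B(2,1.328) = 0.274719 (Erlang-B)
Carried load = a(1 − B) = 1.328·(1 − 0.274719) = 1.328·0.725281 = 0.9632 E

Final: 0.9632 Erlangs


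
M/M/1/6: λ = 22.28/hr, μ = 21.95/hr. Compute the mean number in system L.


ρ = 22.28/21.95 = 1.0150
L = ρ[1 − (K+1)ρ^K + Kρ^(K+1)] / [(1−ρ)(1−ρ^(K+1))]
Numerator: 1.0150·(1 − 7·1.093664 + 6·1.110106) = 0.005065
Denominator: (-0.01503)·(-0.110106) = 0.001655
L = 0.005065/0.001655 = 3.0597

Final: 3.0597


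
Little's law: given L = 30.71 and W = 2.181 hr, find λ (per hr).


λ = L/W = 30.71/2.181 = 14.0807 /hr

Final: 14.0807 /hr


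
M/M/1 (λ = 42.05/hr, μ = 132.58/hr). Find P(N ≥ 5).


ρ = 42.05/132.58 = 0.3172
P(N ≥ n) = ρ^n = 0.3172^5 = 0.003210

Final: 0.003210


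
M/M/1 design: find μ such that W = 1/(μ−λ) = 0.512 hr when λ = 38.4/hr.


W = 1/(μ−λ) ⇒ μ − λ = 1/W = 1/0.512 = 1.9531
μ = λ + 1/W = 38.4 + 1.9531 = 40.3531 per hr

Final: 40.3531 /hr


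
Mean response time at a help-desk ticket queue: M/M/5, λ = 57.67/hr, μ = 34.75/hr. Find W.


a = 1.6596; ρ = 0.3319; P₀ = 0.189699
Lq = P₀·a^c·ρ/(c!(1−ρ)²) = 0.01480
Wq = Lq/λ = 0.01480/57.67 = 0.0002566 hr
W = Wq + 1/μ = 0.0002566 + 0.02878 = 0.02903 hr

Final: 0.02903 hr


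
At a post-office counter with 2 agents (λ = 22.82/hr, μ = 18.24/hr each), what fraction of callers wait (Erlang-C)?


a = λ/μ = 1.2511; ρ = a/2 = 0.6255
P₀ = 0.230354 (from M/M/c formula)
C(c,a) = [a^c/(c!(1−ρ))]·P₀ = [1.56524/(2·0.3745)]·0.230354
= 2.09005·0.230354 = 0.481451

Final: 0.481451


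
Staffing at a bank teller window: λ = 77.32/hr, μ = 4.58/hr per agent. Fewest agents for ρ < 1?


Stability requires cμ > λ ⇔ c > λ/μ.
λ/μ = 77.32/4.58 = 16.8821
Minimum integer c = ⌊16.8821⌋ + 1 = 17
Check: 17·4.58 = 77.86 > 77.32, while 16·4.58 = 73.28 ≤ 77.32

Final: 17 servers


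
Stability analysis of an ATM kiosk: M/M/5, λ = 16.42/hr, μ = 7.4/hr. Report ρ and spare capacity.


Total capacity cμ = 5·7.4 = 37.00/hr
ρ = λ/(cμ) = 16.42/37.00 = 0.4438
Stable ⇔ ρ < 1: YES
Spare capacity = cμ − λ = 37.00 − 16.42 = 20.58/hr

Final: ρ = 0.4438; stable; margin = 20.58/hr


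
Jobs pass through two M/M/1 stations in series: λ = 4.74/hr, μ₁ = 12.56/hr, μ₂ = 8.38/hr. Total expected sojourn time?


Each node sees arrival rate λ = 4.74/hr (tandem ⇒ throughput preserved).
W₁ = 1/(μ₁−λ) = 1/(12.56−4.74) = 0.12788 hr
W₂ = 1/(μ₂−λ) = 1/(8.38−4.74) = 0.27473 hr
W_total = W₁ + W₂ = 0.12788 + 0.27473 = 0.40260 hr

Final: 0.40260 hr


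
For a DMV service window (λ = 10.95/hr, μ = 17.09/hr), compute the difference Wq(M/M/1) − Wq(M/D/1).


ρ = 10.95/17.09 = 0.6407
Wq(M/M/1) = ρ/(μ−λ) = 0.6407/6.14 = 0.10435 hr
Wq(M/D/1) = ρ/(2(μ−λ)) = 0.05218 hr
Savings = 0.10435 − 0.05218 = 0.05218 hr

Final: 0.05218 hr


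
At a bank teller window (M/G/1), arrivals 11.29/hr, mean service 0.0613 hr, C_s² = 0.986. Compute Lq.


ρ = λ·E[S] = 11.29·0.0613 = 0.6921
Lq = ρ²(1+C_s²)/(2(1−ρ)) = 0.4790·(1+0.986)/(2·0.3079)
= 0.4790·1.9860/0.6158 = 1.54460

Final: 1.54460


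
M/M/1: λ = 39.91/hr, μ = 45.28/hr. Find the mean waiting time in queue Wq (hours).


ρ = 39.91/45.28 = 0.8814
Wq = ρ/(μ−λ) = 0.8814/(45.28 − 39.91) = 0.8814/5.37 = 0.1641 hr

Final: 0.1641 hr


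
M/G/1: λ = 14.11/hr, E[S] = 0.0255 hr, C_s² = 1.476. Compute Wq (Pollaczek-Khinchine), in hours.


ρ = λ·E[S] = 14.11·0.0255 = 0.3598
E[S²] = E[S]²(1+C_s²) = 0.0255²·(1+1.476) = 0.001610
Wq = λ·E[S²]/(2(1−ρ)) = 14.11·0.001610/(2·0.6402) = 0.01774 hr

Final: 0.01774 hr


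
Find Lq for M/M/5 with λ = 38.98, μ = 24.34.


a = λ/μ = 1.6015; ρ = a/5 = 0.3203
P₀ = 0.201141
Lq = P₀·a^c·ρ / (c!·(1−ρ)²) = 0.201141·10.53432·0.3203/(120·0.46200)
= 0.01224

Final: 0.01224


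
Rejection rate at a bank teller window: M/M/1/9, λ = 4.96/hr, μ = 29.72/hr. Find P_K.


ρ = λ/μ = 4.96/29.72 = 0.1669
P_K = (1−ρ)ρ^K/(1−ρ^(K+1)) = (0.8331·0.0000001004)/(1 − 0.00000001676)
= 0.00000008368/1.000000 = 0.00000008368

Final: 0.00000008368


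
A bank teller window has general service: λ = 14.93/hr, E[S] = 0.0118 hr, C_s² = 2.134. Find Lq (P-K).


ρ = λ·E[S] = 14.93·0.0118 = 0.1762
Lq = ρ²(1+C_s²)/(2(1−ρ)) = 0.03104·(1+2.134)/(2·0.8238)
= 0.03104·3.1340/1.6477 = 0.05904

Final: 0.05904


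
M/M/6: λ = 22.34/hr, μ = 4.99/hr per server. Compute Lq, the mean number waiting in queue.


a = λ/μ = 4.4770; ρ = a/6 = 0.7462
P₀ = 0.009413
Lq = P₀·a^c·ρ / (c!·(1−ρ)²) = 0.009413·8051.85117·0.7462/(720·0.06444)
= 1.21899

Final: 1.21899


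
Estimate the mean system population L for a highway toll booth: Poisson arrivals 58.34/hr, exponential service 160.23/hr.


ρ = λ/μ = 58.34/160.23 = 0.3641
L = ρ/(1−ρ) = 0.3641/(1 − 0.3641) = 0.3641/0.6359 = 0.5726

Final: 0.5726


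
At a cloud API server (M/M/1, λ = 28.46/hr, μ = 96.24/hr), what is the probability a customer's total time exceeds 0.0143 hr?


W ~ Exponential(μ−λ) for M/M/1.
μ − λ = 96.24 − 28.46 = 67.7800
P(W > t) = e^{−(μ−λ)t} = e^{−0.9693} = 0.379366

Final: 0.379366


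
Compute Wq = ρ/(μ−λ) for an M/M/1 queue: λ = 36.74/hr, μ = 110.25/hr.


ρ = 36.74/110.25 = 0.3332
Wq = ρ/(μ−λ) = 0.3332/(110.25 − 36.74) = 0.3332/73.51 = 0.004533 hr

Final: 0.004533 hr


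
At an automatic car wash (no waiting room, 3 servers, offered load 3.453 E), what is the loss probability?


B(c,a) = (a^c/c!) / Σ_{k=0}^{c} a^k/k!
a^3/3! = 6.861807
Σ terms (k=0..3): 1.00000 + 3.45300 + 5.96160 + 6.86181 = 17.276411
B = 6.861807/17.276411 = 0.397178

Final: 0.397178


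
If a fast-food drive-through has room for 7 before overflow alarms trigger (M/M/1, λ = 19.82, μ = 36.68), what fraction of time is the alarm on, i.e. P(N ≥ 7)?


ρ = 19.82/36.68 = 0.5403
P(N ≥ n) = ρ^n = 0.5403^7 = 0.013450

Final: 0.013450


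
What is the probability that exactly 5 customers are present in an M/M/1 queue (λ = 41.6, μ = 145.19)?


ρ = 41.6/145.19 = 0.2865
P_n = (1−ρ)·ρ^n = (1 − 0.2865)·0.2865^5 = 0.7135·0.001931 = 0.001378

Final: 0.001378


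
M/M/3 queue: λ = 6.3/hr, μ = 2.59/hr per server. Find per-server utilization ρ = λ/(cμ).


ρ = λ/(cμ) = 6.3/(3·2.59) = 6.3/7.77 = 0.8108

Final: 0.8108


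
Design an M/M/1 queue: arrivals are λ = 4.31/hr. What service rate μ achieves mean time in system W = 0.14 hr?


W = 1/(μ−λ) ⇒ μ − λ = 1/W = 1/0.14 = 7.1429
μ = λ + 1/W = 4.31 + 7.1429 = 11.4529 per hr

Final: 11.4529 /hr


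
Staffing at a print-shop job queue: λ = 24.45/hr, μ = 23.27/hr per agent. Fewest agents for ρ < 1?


Stability requires cμ > λ ⇔ c > λ/μ.
λ/μ = 24.45/23.27 = 1.0507
Minimum integer c = ⌊1.0507⌋ + 1 = 2
Check: 2·23.27 = 46.54 > 24.45, while 1·23.27 = 23.27 ≤ 24.45

Final: 2 servers


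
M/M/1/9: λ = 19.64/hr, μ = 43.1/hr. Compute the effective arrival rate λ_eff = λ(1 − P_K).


ρ = 0.4557; P_K = (1−ρ)ρ^9/(1−ρ^10) = 0.0004613
λ_eff = λ(1 − P_K) = 19.64·(1 − 0.0004613) = 19.64·0.999539 = 19.6309 /hr

Final: 19.6309 /hr


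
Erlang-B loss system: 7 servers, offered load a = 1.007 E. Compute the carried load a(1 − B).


B(7,1.007) = 0.00007611 (Erlang-B)
Carried load = a(1 − B) = 1.007·(1 − 0.00007611) = 1.007·0.999924 = 1.0069 E

Final: 1.0069 Erlangs


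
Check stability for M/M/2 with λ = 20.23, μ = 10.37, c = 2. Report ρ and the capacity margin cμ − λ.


Total capacity cμ = 2·10.37 = 20.74/hr
ρ = λ/(cμ) = 20.23/20.74 = 0.9754
Stable ⇔ ρ < 1: YES
Spare capacity = cμ − λ = 20.74 − 20.23 = 0.51/hr

Final: ρ = 0.9754; stable; margin = 0.51/hr


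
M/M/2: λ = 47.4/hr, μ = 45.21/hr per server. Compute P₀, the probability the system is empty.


a = λ/μ = 47.4/45.21 = 1.0484; ρ = a/c = 0.5242
Σ_{k=0}^{1} a^k/k! (terms k=0..1) = 1.00000 + 1.04844 = 2.04844
Tail: a^2/(2!(1−ρ)) = 1.09923/(2·0.4758) = 1.15519
P₀ = 1/(2.04844 + 1.15519) = 1/3.20363 = 0.312146

Final: 0.312146


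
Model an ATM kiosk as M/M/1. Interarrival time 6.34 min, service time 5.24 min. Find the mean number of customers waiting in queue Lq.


λ = 60/6.34 = 9.4637 /hr
μ = 60/5.24 = 11.4504 /hr
ρ = λ/μ = 9.4637/11.4504 = 0.8265
Lq = ρ²/(1−ρ) = 0.6831/0.1735 = 3.9371

Final: 3.9371


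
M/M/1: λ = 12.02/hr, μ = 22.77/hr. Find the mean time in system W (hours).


W = 1/(μ−λ) = 1/(22.77 − 12.02) = 1/10.75 = 0.09302 hr

Final: 0.09302 hr


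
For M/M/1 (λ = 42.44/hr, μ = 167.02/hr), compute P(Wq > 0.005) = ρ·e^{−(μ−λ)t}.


ρ = 42.44/167.02 = 0.2541
P(Wq > t) = ρ·e^{−(μ−λ)t} = 0.2541·e^{−0.6229}
= 0.2541·0.536387 = 0.136297

Final: 0.136297


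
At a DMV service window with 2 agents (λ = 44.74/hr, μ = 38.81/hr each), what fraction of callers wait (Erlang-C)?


a = λ/μ = 1.1528; ρ = a/2 = 0.5764
P₀ = 0.268715 (from M/M/c formula)
C(c,a) = [a^c/(c!(1−ρ))]·P₀ = [1.32894/(2·0.4236)]·0.268715
= 1.56862·0.268715 = 0.421511

Final: 0.421511


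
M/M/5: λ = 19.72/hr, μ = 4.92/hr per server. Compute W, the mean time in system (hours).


a = 4.0081; ρ = 0.8016; P₀ = 0.012824
Lq = P₀·a^c·ρ/(c!(1−ρ)²) = 2.25185
Wq = Lq/λ = 2.25185/19.72 = 0.11419 hr
W = Wq + 1/μ = 0.11419 + 0.20325 = 0.31744 hr

Final: 0.31744 hr


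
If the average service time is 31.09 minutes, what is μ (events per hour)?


μ = 1/(service time) in consistent units.
1 hour = 60 min, so μ = 60/31.09 = 1.9299 per hour

Final: 1.9299 /hr


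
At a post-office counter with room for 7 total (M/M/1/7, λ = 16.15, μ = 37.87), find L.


ρ = 16.15/37.87 = 0.4265
L = ρ[1 − (K+1)ρ^K + Kρ^(K+1)] / [(1−ρ)(1−ρ^(K+1))]
Numerator: 0.4265·(1 − 8·0.002565 + 7·0.001094) = 0.420973
Denominator: (0.5735)·(0.998906) = 0.572914
L = 0.420973/0.572914 = 0.7348

Final: 0.7348


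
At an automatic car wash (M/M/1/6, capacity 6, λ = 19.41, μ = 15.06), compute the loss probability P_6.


ρ = λ/μ = 19.41/15.06 = 1.2888
P_K = (1−ρ)ρ^K/(1−ρ^(K+1)) = (-0.2888·4.583565)/(1 − 5.907503)
= -1.323938/-4.907503 = 0.269778

Final: 0.269778


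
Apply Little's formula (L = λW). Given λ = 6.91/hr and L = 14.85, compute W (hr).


W = L/λ = 14.85/6.91 = 2.1491 hr

Final: 2.1491 hr


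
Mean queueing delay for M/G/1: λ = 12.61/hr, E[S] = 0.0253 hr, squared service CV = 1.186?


ρ = λ·E[S] = 12.61·0.0253 = 0.3190
E[S²] = E[S]²(1+C_s²) = 0.0253²·(1+1.186) = 0.001399
Wq = λ·E[S²]/(2(1−ρ)) = 12.61·0.001399/(2·0.6810) = 0.01296 hr

Final: 0.01296 hr


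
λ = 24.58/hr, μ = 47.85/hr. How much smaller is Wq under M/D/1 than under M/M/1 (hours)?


ρ = 24.58/47.85 = 0.5137
Wq(M/M/1) = ρ/(μ−λ) = 0.5137/23.27 = 0.02208 hr
Wq(M/D/1) = ρ/(2(μ−λ)) = 0.01104 hr
Savings = 0.02208 − 0.01104 = 0.01104 hr

Final: 0.01104 hr


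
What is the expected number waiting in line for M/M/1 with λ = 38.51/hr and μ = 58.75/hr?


ρ = 38.51/58.75 = 0.6555
Lq = ρ²/(1−ρ) = 0.4297/0.3445 = 1.2472

Final: 1.2472


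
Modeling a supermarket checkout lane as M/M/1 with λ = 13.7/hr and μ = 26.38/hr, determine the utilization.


ρ = λ/μ = 13.7/26.38 = 0.5193

Final: 0.5193


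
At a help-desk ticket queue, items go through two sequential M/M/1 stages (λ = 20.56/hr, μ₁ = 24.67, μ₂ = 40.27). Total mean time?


Each node sees arrival rate λ = 20.56/hr (tandem ⇒ throughput preserved).
W₁ = 1/(μ₁−λ) = 1/(24.67−20.56) = 0.24331 hr
W₂ = 1/(μ₂−λ) = 1/(40.27−20.56) = 0.05074 hr
W_total = W₁ + W₂ = 0.24331 + 0.05074 = 0.29404 hr

Final: 0.29404 hr


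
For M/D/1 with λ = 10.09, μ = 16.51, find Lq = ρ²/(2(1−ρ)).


ρ = 10.09/16.51 = 0.6111
M/D/1: Lq = ρ²/(2(1−ρ)) = 0.3735/(2·0.3889) = 0.48025

Final: 0.48025


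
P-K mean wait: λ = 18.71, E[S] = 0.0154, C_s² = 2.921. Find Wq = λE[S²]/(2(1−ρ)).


ρ = λ·E[S] = 18.71·0.0154 = 0.2881
E[S²] = E[S]²(1+C_s²) = 0.0154²·(1+2.921) = 0.0009299
Wq = λ·E[S²]/(2(1−ρ)) = 18.71·0.0009299/(2·0.7119) = 0.01222 hr

Final: 0.01222 hr


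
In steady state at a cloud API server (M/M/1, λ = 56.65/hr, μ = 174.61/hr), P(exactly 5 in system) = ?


ρ = 56.65/174.61 = 0.3244
P_n = (1−ρ)·ρ^n = (1 − 0.3244)·0.3244^5 = 0.6756·0.003595 = 0.002428

Final: 0.002428


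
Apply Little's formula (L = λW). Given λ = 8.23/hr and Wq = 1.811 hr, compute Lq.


Lq = λWq = 8.23·1.811 = 14.9045

Final: 14.9045


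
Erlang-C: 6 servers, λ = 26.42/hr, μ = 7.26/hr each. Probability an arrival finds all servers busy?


a = λ/μ = 3.6391; ρ = a/6 = 0.6065
P₀ = 0.024927 (from M/M/c formula)
C(c,a) = [a^c/(c!(1−ρ))]·P₀ = [2322.61462/(720·0.3935)]·0.024927
= 8.19826·0.024927 = 0.204357

Final: 0.204357


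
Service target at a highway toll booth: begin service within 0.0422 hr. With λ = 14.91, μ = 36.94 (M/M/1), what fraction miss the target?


ρ = 14.91/36.94 = 0.4036
P(Wq > t) = ρ·e^{−(μ−λ)t} = 0.4036·e^{−0.9297}
= 0.4036·0.394686 = 0.159306

Final: 0.159306


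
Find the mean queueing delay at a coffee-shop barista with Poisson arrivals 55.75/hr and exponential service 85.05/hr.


ρ = 55.75/85.05 = 0.6555
Wq = ρ/(μ−λ) = 0.6555/(85.05 − 55.75) = 0.6555/29.30 = 0.02237 hr

Final: 0.02237 hr


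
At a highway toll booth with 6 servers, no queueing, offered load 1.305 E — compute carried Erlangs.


B(6,1.305) = 0.001861 (Erlang-B)
Carried load = a(1 − B) = 1.305·(1 − 0.001861) = 1.305·0.998139 = 1.3026 E

Final: 1.3026 Erlangs


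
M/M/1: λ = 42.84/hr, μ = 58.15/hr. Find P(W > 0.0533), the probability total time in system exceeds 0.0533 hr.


W ~ Exponential(μ−λ) for M/M/1.
μ − λ = 58.15 − 42.84 = 15.3100
P(W > t) = e^{−(μ−λ)t} = e^{−0.8160} = 0.442187

Final: 0.442187


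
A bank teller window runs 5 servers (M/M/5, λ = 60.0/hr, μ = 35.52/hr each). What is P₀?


a = λ/μ = 60.0/35.52 = 1.6892; ρ = a/c = 0.3378
Σ_{k=0}^{4} a^k/k! (terms k=0..4) = 1.00000 + 1.68919 + 1.42668 + 0.80331 + 0.33924 = 5.25842
Tail: a^5/(5!(1−ρ)) = 13.75281/(120·0.6622) = 0.17308
P₀ = 1/(5.25842 + 0.17308) = 1/5.43150 = 0.184111

Final: 0.184111


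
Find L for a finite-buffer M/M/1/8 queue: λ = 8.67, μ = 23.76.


ρ = 8.67/23.76 = 0.3649
L = ρ[1 − (K+1)ρ^K + Kρ^(K+1)] / [(1−ρ)(1−ρ^(K+1))]
Numerator: 0.3649·(1 − 9·0.0003143 + 8·0.0001147) = 0.364202
Denominator: (0.6351)·(0.999885) = 0.635028
L = 0.364202/0.635028 = 0.5735

Final: 0.5735


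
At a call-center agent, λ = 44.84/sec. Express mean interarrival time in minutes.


Mean interarrival time = 1/λ = 1/44.84 second = 0.02230 second
In minutes: 0.02230 × 0.0166667 = 0.0003717 min

Final: 0.0003717 min


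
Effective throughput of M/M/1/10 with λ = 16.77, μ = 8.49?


ρ = 1.9753; P_K = (1−ρ)ρ^10/(1−ρ^11) = 0.494015
λ_eff = λ(1 − P_K) = 16.77·(1 − 0.494015) = 16.77·0.505985 = 8.4854 /hr

Final: 8.4854 /hr


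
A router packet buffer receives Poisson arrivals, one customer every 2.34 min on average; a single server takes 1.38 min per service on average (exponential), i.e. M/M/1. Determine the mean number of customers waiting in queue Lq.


λ = 60/2.34 = 25.6410 /hr
μ = 60/1.38 = 43.4783 /hr
ρ = λ/μ = 25.6410/43.4783 = 0.5897
Lq = ρ²/(1−ρ) = 0.3478/0.4103 = 0.8478

Final: 0.8478


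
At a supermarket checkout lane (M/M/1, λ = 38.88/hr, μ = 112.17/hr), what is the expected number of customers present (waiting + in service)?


ρ = λ/μ = 38.88/112.17 = 0.3466
L = ρ/(1−ρ) = 0.3466/(1 − 0.3466) = 0.3466/0.6534 = 0.5305

Final: 0.5305
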